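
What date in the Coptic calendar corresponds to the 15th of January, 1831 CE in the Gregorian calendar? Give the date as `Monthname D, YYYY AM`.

Julian Day Number of the source date = 2389833.
Converting JDN 2389833 to the Coptic calendar gives 8 Tobi 1547 AM.

Tobi 8, 1547 AM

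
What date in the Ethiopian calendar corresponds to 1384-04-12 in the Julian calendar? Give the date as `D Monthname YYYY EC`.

The source date corresponds to 20 April 1384 in the proleptic Gregorian calendar (JDN 2226666).
That day falls on 17 Miyazya 1376 EC in the Ethiopian calendar.

17 Miyazya 1376 EC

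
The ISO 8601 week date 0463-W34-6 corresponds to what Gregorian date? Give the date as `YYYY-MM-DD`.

ISO week 1 of 463 is the week containing the first Thursday of 463.
Week 34, day 6 (Saturday) lands on 0463-08-25.

0463-08-25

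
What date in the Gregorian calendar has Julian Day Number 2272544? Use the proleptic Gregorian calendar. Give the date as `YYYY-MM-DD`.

1509-11-30

Counting from JDN 2299161 = 15 Oct 1582 gives an offset of -26617 days.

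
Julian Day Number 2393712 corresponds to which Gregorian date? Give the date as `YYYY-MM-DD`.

1841-08-29

JDN 2451545 is 1 Jan 2000; 2393712 is −57833 days from there.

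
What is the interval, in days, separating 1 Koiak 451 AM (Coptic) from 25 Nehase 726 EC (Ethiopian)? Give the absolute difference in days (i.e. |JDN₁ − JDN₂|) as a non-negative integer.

First date → JDN 1989482; second date → JDN 1989381.
The interval is |1989482 − 1989381| = 101 days.

101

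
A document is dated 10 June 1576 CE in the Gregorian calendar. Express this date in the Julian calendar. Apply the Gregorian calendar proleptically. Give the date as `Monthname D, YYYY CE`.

The Julian–Gregorian offset here is 10 days (Julian trailing).
10 June 1576 Gregorian − 10 days → 31 May 1576 Julian.

May 31, 1576 CE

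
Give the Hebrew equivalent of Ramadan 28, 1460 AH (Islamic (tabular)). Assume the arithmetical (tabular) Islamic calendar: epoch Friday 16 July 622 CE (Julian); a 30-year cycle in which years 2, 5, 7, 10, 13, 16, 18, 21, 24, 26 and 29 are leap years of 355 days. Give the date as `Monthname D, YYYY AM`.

The source date corresponds to 27 October 2038 in the Gregorian calendar (JDN 2465724).
That day falls on 28 Tishrei 5799 AM in the Hebrew calendar.

Tishrei 28, 5799 AM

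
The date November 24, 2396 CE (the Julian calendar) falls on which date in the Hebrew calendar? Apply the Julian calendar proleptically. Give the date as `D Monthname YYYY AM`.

The source date corresponds to 10 December 2396 in the Gregorian calendar (JDN 2596525).
That day falls on 9 Kislev 6157 AM in the Hebrew calendar.

9 Kislev 6157 AM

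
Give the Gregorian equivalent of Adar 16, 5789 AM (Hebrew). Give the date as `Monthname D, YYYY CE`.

Both dates share Julian Day Number 2462199; in the Gregorian calendar that is 3 March 2029 CE.

March 3, 2029 CE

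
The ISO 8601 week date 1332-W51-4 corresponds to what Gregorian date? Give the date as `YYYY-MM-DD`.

1332-12-18

ISO week 1 of 1332 is the week containing the first Thursday of 1332.
Week 51, day 4 (Thursday) lands on 1332-12-18.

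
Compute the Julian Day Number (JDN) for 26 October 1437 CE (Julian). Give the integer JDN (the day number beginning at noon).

2246221

In the proleptic Gregorian calendar the same day is 4 November 1437.
JDN 2451545 is 1 January 2000 CE (Gregorian); the target day is −205324 days from there, so JDN = 2246221.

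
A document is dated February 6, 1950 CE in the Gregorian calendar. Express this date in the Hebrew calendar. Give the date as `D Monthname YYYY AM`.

Julian Day Number of the source date = 2433319.
Converting JDN 2433319 to the Hebrew calendar gives 19 Shevat 5710 AM.

19 Shevat 5710 AM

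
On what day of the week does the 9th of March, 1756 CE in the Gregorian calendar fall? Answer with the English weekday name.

Tuesday

2362494 ≡ 1 (mod 7); counting from Monday = 0 gives Tuesday.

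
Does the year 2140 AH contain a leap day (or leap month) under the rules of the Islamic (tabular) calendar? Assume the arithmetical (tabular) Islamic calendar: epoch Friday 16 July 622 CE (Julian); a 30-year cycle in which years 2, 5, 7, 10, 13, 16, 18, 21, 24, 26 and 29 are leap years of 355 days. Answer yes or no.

yes

Year 2140 AH is year 10 of its 30-year cycle; leap positions are 2, 5, 7, 10, 13, 16, 18, 21, 24, 26, 29, so it is a leap year (355 days).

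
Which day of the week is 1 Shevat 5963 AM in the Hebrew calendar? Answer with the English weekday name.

Equivalently 15 January 2203 Gregorian, JDN 2525703.
Since JDN mod 7 = 5 (0 = Monday), the day is Saturday.

Saturday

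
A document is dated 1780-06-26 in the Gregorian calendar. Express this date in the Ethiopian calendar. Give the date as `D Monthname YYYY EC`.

21 Sene 1772 EC

Julian Day Number of the source date = 2371369.
Converting JDN 2371369 to the Ethiopian calendar gives 21 Sene 1772 EC.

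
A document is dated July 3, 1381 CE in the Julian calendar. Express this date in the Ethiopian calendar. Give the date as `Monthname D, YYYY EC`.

Both dates share Julian Day Number 2225652; in the Ethiopian calendar that is 9 Hamle 1373 EC.

Hamle 9, 1373 EC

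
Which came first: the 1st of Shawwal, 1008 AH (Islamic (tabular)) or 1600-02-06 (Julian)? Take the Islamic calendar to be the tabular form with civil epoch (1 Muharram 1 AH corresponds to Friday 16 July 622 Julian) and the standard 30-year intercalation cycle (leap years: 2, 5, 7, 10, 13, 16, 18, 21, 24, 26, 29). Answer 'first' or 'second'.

The two dates have Julian Day Numbers 2305553 and 2305494 respectively.
Since 2305494 < 2305553, the second date comes first.

second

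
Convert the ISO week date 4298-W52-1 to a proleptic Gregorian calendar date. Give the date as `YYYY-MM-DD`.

4298-12-26

ISO week 1 of 4298 is the week containing the first Thursday of 4298.
Week 52, day 1 (Monday) lands on 4298-12-26.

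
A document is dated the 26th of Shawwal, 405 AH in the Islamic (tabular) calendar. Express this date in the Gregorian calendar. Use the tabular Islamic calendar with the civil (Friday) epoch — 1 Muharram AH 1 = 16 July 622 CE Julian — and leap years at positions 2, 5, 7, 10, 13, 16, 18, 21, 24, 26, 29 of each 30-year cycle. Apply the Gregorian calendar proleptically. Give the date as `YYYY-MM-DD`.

1015-04-25

Julian Day Number of the source date = 2091895.
Converting JDN 2091895 to the Gregorian calendar gives 25 April 1015 CE.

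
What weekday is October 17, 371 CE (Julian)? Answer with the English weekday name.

This is JDN 1856855 (18 October 371 Gregorian).
1856855 ≡ 0 (mod 7); counting from Monday = 0 gives Monday.

Monday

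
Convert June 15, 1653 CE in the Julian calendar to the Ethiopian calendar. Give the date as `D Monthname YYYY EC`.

Both dates share Julian Day Number 2324982; in the Ethiopian calendar that is 21 Sene 1645 EC.

21 Sene 1645 EC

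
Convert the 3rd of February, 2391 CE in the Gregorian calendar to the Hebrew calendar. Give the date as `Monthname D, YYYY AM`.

Julian Day Number of the source date = 2594388.
Converting JDN 2594388 to the Hebrew calendar gives 28 Shevat 6151 AM.

Shevat 28, 6151 AM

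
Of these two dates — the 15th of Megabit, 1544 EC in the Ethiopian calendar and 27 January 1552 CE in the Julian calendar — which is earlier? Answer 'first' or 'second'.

second

The two dates have Julian Day Numbers 2287996 and 2287952 respectively.
Since 2287952 < 2287996, the second date comes first.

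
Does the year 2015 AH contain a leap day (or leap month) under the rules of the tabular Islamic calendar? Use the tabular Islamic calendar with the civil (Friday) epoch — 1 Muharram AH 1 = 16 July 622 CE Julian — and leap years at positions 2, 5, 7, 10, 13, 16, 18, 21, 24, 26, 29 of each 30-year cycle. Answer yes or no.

Year 2015 AH is year 5 of its 30-year cycle; leap positions are 2, 5, 7, 10, 13, 16, 18, 21, 24, 26, 29, so it is a leap year (355 days).

yes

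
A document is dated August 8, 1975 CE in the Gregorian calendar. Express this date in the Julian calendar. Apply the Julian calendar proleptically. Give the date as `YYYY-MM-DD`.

1975-07-26

For dates in this range the Gregorian date is 13 days ahead of the Julian.
8 August 1975 Gregorian − 13 days → 26 July 1975 Julian.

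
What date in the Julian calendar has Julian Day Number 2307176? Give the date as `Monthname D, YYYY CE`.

September 14, 1604 CE

The Gregorian equivalent of JDN 2307176 is 24 September 1604.
In the Julian calendar that day is September 14, 1604 CE.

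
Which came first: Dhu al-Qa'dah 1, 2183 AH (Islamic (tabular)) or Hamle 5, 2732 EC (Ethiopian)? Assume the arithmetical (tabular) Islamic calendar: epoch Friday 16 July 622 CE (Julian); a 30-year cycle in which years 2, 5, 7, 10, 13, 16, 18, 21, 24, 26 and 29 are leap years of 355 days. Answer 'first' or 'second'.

first

First date → JDN 2721963; second date → JDN 2722023.
JDN 2721963 < JDN 2722023, so the first date is earlier.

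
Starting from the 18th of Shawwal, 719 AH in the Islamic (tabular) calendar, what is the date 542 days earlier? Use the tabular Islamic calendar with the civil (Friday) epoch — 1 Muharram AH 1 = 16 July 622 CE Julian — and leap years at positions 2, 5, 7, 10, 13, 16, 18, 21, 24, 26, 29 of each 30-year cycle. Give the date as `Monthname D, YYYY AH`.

Rabi' al-Thani 7, 718 AH

Counting 542 days back from JDN 2203158 reaches JDN 2202616, which is Rabi' al-Thani 7, 718 AH.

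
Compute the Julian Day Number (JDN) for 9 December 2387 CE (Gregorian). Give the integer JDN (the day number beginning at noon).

JDN 2299161 is 15 October 1582 CE (Gregorian); the target day is +294075 days from there, so JDN = 2593236.

2593236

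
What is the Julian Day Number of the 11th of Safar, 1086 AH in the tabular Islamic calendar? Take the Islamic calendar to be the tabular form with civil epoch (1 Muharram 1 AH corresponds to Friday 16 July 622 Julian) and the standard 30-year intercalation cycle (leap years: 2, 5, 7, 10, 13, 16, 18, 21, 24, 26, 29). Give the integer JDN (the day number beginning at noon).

2332968

In the Gregorian calendar the same day is 7 May 1675.
JDN 2400001 is 17 November 1858 CE (Gregorian), MJD 0; the target day is −67033 days from there, so JDN = 2332968.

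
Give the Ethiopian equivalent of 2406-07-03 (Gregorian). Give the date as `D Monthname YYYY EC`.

23 Sene 2398 EC

Julian Day Number of the source date = 2600017.
Converting JDN 2600017 to the Ethiopian calendar gives 23 Sene 2398 EC.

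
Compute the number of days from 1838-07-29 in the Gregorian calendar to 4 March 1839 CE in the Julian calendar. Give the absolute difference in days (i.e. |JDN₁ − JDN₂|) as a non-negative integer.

230

First date → JDN 2392585; second date → JDN 2392815.
The interval is |2392585 − 2392815| = 230 days.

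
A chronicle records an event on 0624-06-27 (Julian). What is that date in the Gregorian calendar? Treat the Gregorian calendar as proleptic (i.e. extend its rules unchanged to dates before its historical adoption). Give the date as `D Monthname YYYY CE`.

The Julian–Gregorian offset here is 3 days (Julian trailing).
27 June 624 Julian + 3 days → 30 June 624 Gregorian.

30 June 624 CE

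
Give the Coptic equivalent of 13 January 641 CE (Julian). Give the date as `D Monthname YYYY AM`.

The source date corresponds to 16 January 641 in the proleptic Gregorian calendar (JDN 1955196).
That day falls on 18 Tobi 357 AM in the Coptic calendar.

18 Tobi 357 AM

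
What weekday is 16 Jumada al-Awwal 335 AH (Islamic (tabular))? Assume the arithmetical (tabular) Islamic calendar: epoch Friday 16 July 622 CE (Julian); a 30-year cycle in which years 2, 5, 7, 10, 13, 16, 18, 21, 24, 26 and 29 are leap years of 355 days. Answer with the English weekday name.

This is JDN 2066931 (18 December 946 Gregorian).
2066931 ≡ 6 (mod 7); counting from Monday = 0 gives Sunday.

Sunday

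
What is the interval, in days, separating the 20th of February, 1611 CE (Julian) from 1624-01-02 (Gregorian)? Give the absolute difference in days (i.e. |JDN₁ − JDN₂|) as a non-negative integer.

4689

First date → JDN 2309526; second date → JDN 2314215.
The interval is |2309526 − 2314215| = 4689 days.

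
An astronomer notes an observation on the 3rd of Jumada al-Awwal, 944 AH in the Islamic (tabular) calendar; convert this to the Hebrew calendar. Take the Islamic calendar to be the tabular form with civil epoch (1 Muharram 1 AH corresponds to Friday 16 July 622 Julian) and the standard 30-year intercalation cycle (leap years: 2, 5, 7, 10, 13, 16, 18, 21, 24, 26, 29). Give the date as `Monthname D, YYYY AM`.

Julian Day Number of the source date = 2282728.
Converting JDN 2282728 to the Hebrew calendar gives 3 Cheshvan 5298 AM.

Cheshvan 3, 5298 AM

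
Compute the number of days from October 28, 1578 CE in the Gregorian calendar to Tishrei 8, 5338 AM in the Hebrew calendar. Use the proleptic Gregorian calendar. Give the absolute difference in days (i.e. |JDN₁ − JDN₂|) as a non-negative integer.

394

JDN of the first date = 2297713.
JDN of the second date = 2297319.
|2297319 − 2297713| = 394.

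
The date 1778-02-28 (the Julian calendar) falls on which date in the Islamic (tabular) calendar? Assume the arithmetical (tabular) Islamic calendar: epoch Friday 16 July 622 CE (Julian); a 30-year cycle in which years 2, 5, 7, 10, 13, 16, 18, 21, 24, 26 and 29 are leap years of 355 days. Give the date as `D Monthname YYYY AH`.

Both dates share Julian Day Number 2370531; in the tabular Islamic calendar that is 11 Safar 1192 AH.

11 Safar 1192 AH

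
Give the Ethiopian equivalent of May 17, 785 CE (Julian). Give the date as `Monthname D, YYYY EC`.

Ginbot 22, 777 EC

Both dates share Julian Day Number 2007916; in the Ethiopian calendar that is 22 Ginbot 777 EC.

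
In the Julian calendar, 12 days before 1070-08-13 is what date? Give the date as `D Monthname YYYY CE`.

1 August 1070 CE

Counting 12 days back from JDN 2112100 reaches JDN 2112088, which is 1 August 1070 CE.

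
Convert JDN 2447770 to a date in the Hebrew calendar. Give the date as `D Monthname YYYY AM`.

30 Av 5749 AM

JDN 2447770 is 31 August 1989 in the Gregorian calendar.
In the Hebrew calendar that day is 30 Av 5749 AM.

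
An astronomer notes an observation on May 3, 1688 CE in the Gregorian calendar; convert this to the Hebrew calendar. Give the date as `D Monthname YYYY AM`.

3 Iyar 5448 AM

Julian Day Number of the source date = 2337713.
Converting JDN 2337713 to the Hebrew calendar gives 3 Iyar 5448 AM.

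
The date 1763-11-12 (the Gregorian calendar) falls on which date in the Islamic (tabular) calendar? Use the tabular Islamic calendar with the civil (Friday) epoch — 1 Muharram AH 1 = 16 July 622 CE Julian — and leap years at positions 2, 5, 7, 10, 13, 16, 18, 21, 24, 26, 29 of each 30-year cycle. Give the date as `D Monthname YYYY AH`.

6 Jumada al-Awwal 1177 AH

Both dates share Julian Day Number 2365298; in the tabular Islamic calendar that is 6 Jumada al-Awwal 1177 AH.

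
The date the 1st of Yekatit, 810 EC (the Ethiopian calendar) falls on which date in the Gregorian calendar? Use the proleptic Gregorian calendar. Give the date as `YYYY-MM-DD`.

0818-01-30

Julian Day Number of the source date = 2019858.
Converting JDN 2019858 to the Gregorian calendar gives 30 January 818 CE.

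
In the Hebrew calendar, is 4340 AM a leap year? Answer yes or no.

yes

Hebrew year 4340 is year 8 of its 19-year Metonic cycle; leap years are at positions 3, 6, 8, 11, 14, 17, 19, so it is a leap year (13 months).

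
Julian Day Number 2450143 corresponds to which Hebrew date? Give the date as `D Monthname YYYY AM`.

The Gregorian equivalent of JDN 2450143 is 29 February 1996.
In the Hebrew calendar that day is 9 Adar 5756 AM.

9 Adar 5756 AM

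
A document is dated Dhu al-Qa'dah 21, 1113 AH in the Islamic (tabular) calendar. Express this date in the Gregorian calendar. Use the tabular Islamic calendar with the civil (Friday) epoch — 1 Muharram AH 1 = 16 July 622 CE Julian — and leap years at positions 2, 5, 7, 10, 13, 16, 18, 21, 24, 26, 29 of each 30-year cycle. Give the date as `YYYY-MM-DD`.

1702-04-19

Both dates share Julian Day Number 2342811; in the Gregorian calendar that is 19 April 1702 CE.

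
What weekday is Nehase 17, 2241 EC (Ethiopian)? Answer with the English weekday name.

Saturday

This is JDN 2542727 (25 August 2249 Gregorian).
Since JDN mod 7 = 5 (0 = Monday), the day is Saturday.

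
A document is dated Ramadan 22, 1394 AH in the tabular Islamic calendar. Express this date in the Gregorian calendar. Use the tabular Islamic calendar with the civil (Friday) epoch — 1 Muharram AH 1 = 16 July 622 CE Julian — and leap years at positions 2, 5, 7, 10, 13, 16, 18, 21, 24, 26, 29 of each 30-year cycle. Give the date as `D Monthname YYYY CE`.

Julian Day Number of the source date = 2442330.
Converting JDN 2442330 to the Gregorian calendar gives 9 October 1974 CE.

9 October 1974 CE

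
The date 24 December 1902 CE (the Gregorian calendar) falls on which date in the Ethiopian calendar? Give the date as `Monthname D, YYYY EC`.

Both dates share Julian Day Number 2416108; in the Ethiopian calendar that is 15 Tahsas 1895 EC.

Tahsas 15, 1895 EC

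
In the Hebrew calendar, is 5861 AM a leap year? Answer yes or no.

Hebrew year 5861 is year 9 of its 19-year Metonic cycle; leap years are at positions 3, 6, 8, 11, 14, 17, 19, so it is a common year (12 months).

no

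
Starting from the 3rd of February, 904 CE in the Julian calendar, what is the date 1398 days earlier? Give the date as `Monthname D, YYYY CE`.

JDN of the 3rd of February, 904 CE = 2051277.
2051277 − 1398 = 2049879.
JDN 2049879 in the Julian calendar is April 6, 900 CE.

April 6, 900 CE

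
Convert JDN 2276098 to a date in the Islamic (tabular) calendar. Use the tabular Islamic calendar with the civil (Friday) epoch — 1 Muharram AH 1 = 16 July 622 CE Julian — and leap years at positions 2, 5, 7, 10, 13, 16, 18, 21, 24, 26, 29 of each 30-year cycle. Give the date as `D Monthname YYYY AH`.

JDN 2276098 is 24 August 1519 in the proleptic Gregorian calendar.
In the tabular Islamic calendar that day is 17 Sha'ban 925 AH.

17 Sha'ban 925 AH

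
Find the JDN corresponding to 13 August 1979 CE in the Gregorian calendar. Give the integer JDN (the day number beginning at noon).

2444099

JDN 2299161 is 15 October 1582 CE (Gregorian); the target day is +144938 days from there, so JDN = 2444099.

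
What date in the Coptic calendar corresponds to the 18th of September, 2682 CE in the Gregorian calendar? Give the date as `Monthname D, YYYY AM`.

Both dates share Julian Day Number 2700901; in the Coptic calendar that is 3 Thout 2399 AM.

Thout 3, 2399 AM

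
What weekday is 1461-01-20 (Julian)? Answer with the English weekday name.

Tuesday

In the proleptic Gregorian calendar this is 29 January 1461 (JDN 2254708).
JDN 2254708 mod 7 = 1, and JDN 0 was a Monday, so this is a Tuesday.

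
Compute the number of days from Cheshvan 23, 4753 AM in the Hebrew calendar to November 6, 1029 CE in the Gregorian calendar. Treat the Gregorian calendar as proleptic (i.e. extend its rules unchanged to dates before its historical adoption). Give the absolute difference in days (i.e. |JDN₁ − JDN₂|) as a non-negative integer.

JDN of the first date = 2083682.
JDN of the second date = 2097204.
|2097204 − 2083682| = 13522.

13522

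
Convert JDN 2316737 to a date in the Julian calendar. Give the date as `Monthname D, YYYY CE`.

November 18, 1630 CE

JDN 2316737 is 28 November 1630 in the Gregorian calendar.
In the Julian calendar that day is November 18, 1630 CE.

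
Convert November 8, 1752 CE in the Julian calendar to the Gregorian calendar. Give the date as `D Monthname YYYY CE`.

The Julian–Gregorian offset here is 11 days (Julian trailing).
8 November 1752 Julian + 11 days → 19 November 1752 Gregorian.

19 November 1752 CE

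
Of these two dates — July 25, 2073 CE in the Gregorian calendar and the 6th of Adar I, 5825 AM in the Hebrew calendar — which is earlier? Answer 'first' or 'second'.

The two dates have Julian Day Numbers 2478414 and 2475329 respectively.
Since 2475329 < 2478414, the second date comes first.

second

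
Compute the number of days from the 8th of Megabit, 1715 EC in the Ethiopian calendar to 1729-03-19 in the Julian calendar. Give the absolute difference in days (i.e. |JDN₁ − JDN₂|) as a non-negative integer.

2207

First date → JDN 2350446; second date → JDN 2352653.
The interval is |2350446 − 2352653| = 2207 days.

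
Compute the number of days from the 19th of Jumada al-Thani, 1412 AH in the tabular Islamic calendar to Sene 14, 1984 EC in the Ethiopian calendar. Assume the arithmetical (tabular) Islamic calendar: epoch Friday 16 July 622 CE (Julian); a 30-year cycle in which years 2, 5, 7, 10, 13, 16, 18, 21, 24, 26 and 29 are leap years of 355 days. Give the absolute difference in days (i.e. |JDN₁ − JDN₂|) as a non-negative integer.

178

JDN of the first date = 2448617.
JDN of the second date = 2448795.
|2448795 − 2448617| = 178.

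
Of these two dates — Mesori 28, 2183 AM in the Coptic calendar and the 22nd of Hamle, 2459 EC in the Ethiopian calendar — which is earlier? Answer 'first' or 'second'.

second

The two dates have Julian Day Numbers 2622362 and 2622326 respectively.
Since 2622326 < 2622362, the second date comes first.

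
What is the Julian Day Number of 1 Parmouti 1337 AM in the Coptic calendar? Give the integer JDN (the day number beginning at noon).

In the Gregorian calendar the same day is 6 April 1621.
JDN 2451545 is 1 January 2000 CE (Gregorian); the target day is −138331 days from there, so JDN = 2313214.

2313214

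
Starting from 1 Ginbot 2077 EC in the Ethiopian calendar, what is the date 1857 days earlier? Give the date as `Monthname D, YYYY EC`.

Megabit 30, 2072 EC

Counting 1857 days back from JDN 2482720 reaches JDN 2480863, which is Megabit 30, 2072 EC.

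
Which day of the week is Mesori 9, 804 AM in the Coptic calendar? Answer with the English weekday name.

Wednesday

Equivalently 8 August 1088 Gregorian, JDN 2118664.
Since JDN mod 7 = 2 (0 = Monday), the day is Wednesday.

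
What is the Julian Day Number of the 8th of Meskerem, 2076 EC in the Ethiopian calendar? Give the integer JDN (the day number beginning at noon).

Equivalently 19 September 2083 (Gregorian).
JDN 2451545 is 1 January 2000 CE (Gregorian); the target day is +30577 days from there, so JDN = 2482122.

2482122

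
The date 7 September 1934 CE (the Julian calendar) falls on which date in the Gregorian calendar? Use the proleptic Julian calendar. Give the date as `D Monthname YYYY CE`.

The Julian–Gregorian offset here is 13 days (Julian trailing).
7 September 1934 Julian + 13 days → 20 September 1934 Gregorian.

20 September 1934 CE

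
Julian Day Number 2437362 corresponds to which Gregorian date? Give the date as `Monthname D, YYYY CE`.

March 3, 1961 CE

JDN 2451545 is 1 Jan 2000; 2437362 is −14183 days from there.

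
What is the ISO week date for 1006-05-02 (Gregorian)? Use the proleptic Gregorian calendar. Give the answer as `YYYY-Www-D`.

The weekday is Friday (ISO weekday 5).
That Friday belongs to ISO week 18 of ISO year 1006.

1006-W18-5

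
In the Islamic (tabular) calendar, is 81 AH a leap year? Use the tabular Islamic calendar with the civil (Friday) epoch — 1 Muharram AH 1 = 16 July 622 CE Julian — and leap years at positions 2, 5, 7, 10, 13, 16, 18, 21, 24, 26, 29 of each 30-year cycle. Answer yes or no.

yes

Year 81 AH is year 21 of its 30-year cycle; leap positions are 2, 5, 7, 10, 13, 16, 18, 21, 24, 26, 29, so it is a leap year (355 days).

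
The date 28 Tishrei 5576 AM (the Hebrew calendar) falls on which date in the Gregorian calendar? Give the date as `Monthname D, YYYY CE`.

Julian Day Number of the source date = 2384279.
Converting JDN 2384279 to the Gregorian calendar gives 1 November 1815 CE.

November 1, 1815 CE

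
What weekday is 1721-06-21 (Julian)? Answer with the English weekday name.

Wednesday

This is JDN 2349825 (2 July 1721 Gregorian).
Since JDN mod 7 = 2 (0 = Monday), the day is Wednesday.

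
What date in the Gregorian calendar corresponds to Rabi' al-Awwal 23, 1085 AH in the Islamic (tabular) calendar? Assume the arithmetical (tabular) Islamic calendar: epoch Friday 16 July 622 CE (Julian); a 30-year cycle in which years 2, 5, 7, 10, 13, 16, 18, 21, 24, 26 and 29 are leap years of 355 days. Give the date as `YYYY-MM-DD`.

1674-06-27

Both dates share Julian Day Number 2332654; in the Gregorian calendar that is 27 June 1674 CE.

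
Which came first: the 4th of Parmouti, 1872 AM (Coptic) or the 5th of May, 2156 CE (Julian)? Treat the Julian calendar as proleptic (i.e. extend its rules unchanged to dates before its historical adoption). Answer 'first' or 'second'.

First date → JDN 2508626; second date → JDN 2508662.
JDN 2508626 < JDN 2508662, so the first date is earlier.

first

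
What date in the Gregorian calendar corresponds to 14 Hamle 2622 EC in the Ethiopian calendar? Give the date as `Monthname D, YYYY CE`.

Julian Day Number of the source date = 2681854.
Converting JDN 2681854 to the Gregorian calendar gives 26 July 2630 CE.

July 26, 2630 CE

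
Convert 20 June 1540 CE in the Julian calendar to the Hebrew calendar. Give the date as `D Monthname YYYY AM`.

15 Tammuz 5300 AM

Julian Day Number of the source date = 2283714.
Converting JDN 2283714 to the Hebrew calendar gives 15 Tammuz 5300 AM.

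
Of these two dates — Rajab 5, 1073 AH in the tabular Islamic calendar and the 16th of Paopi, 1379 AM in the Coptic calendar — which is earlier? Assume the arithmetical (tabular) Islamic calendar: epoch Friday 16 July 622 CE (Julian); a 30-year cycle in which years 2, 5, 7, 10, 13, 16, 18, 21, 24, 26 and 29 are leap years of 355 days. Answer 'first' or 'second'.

The two dates have Julian Day Numbers 2328502 and 2328389 respectively.
Since 2328389 < 2328502, the second date comes first.

second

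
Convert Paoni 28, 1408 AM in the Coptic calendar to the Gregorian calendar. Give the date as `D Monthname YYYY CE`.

2 July 1692 CE

Julian Day Number of the source date = 2339234.
Converting JDN 2339234 to the Gregorian calendar gives 2 July 1692 CE.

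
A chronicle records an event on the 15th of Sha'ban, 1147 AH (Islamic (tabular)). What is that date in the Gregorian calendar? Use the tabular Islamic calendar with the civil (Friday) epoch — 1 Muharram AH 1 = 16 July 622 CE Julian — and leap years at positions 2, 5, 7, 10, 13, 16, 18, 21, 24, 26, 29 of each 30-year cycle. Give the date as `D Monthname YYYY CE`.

10 January 1735 CE

Julian Day Number of the source date = 2354765.
Converting JDN 2354765 to the Gregorian calendar gives 10 January 1735 CE.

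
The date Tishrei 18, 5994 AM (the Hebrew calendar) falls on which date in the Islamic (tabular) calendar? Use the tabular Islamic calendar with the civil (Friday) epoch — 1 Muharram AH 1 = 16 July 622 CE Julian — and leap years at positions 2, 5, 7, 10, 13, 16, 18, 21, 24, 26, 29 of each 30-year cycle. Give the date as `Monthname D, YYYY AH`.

The source date corresponds to 22 October 2233 in the Gregorian calendar (JDN 2536941).
That day falls on 17 Ramadan 1661 AH in the tabular Islamic calendar.

Ramadan 17, 1661 AH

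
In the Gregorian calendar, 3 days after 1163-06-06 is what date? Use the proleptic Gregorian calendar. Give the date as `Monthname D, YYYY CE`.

June 9, 1163 CE

JDN of 1163-06-06 = 2145993.
2145993 + 3 = 2145996.
JDN 2145996 in the Gregorian calendar is June 9, 1163 CE.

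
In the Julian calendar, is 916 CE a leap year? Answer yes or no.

yes

916 mod 4 = 0, so it is a leap year in the Julian calendar.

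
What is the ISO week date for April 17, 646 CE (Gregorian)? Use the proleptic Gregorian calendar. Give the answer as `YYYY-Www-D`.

0646-W16-5

The weekday is Friday (ISO weekday 5).
That Friday belongs to ISO week 16 of ISO year 646.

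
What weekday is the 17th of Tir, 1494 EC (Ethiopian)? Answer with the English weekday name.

Wednesday

In the proleptic Gregorian calendar this is 22 January 1502 (JDN 2269675).
2269675 ≡ 2 (mod 7); counting from Monday = 0 gives Wednesday.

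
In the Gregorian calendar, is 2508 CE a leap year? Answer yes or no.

yes

2508 is divisible by 4 and not by 100, so it is a leap year.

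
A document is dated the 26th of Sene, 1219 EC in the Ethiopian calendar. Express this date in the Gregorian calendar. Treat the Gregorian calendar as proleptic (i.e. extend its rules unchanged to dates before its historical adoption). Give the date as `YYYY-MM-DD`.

Both dates share Julian Day Number 2169390; in the Gregorian calendar that is 27 June 1227 CE.

1227-06-27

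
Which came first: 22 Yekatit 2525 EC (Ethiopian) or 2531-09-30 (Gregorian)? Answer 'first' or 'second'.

Converting both to JDN: 2646283 vs 2645761; the smaller is the second.

second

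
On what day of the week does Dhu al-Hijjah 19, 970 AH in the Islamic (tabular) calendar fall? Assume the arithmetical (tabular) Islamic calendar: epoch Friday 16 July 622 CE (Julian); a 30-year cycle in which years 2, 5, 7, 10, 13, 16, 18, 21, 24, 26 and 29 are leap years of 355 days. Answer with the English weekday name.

This is JDN 2292164 (19 August 1563 Gregorian).
2292164 ≡ 0 (mod 7); counting from Monday = 0 gives Monday.

Monday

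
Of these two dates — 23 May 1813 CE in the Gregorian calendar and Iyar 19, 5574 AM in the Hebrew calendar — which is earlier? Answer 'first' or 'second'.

first

First date → JDN 2383387; second date → JDN 2383738.
JDN 2383387 < JDN 2383738, so the first date is earlier.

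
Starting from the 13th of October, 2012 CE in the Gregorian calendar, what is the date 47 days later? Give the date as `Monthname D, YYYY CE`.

The starting date is JDN 2456214; 2456214 + 47 = 2456261.
JDN 2456261 corresponds to November 29, 2012 CE.

November 29, 2012 CE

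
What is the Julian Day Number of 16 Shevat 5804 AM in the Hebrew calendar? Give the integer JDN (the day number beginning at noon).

Equivalently 14 February 2044 (Gregorian).
JDN 2451545 is 1 January 2000 CE (Gregorian); the target day is +16115 days from there, so JDN = 2467660.

2467660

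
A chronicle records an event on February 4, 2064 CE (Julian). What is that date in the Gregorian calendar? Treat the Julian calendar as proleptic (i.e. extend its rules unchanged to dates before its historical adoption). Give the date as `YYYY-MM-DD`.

For dates in this range the Gregorian date is 13 days ahead of the Julian.
4 February 2064 Julian + 13 days → 17 February 2064 Gregorian.

2064-02-17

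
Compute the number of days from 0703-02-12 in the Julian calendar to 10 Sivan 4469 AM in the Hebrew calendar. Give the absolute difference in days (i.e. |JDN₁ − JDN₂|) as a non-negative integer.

2292

JDN of the first date = 1977871.
JDN of the second date = 1980163.
|1980163 − 1977871| = 2292.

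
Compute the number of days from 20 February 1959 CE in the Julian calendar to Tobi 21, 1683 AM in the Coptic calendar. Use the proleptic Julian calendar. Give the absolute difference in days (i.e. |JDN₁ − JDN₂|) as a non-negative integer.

2887

JDN of the first date = 2436633.
JDN of the second date = 2439520.
|2439520 − 2436633| = 2887.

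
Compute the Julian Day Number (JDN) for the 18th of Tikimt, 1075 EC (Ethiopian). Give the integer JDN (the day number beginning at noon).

2116546

In the proleptic Gregorian calendar the same day is 21 October 1082.
JDN 2451545 is 1 January 2000 CE (Gregorian); the target day is −334999 days from there, so JDN = 2116546.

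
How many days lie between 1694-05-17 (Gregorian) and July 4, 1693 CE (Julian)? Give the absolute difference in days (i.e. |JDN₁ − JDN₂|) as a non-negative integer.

307

First date → JDN 2339918; second date → JDN 2339611.
The interval is |2339918 − 2339611| = 307 days.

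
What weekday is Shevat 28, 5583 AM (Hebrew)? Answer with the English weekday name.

Sunday

In the Gregorian calendar this is 9 February 1823 (JDN 2386936).
Since JDN mod 7 = 6 (0 = Monday), the day is Sunday.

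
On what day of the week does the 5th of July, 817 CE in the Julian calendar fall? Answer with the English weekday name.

This is JDN 2019653 (9 July 817 Gregorian).
2019653 ≡ 6 (mod 7); counting from Monday = 0 gives Sunday.

Sunday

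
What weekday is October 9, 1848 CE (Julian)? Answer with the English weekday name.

This is JDN 2396322 (21 October 1848 Gregorian).
JDN 2396322 mod 7 = 5, and JDN 0 was a Monday, so this is a Saturday.

Saturday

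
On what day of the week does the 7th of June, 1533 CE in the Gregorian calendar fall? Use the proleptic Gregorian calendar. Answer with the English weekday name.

Since JDN mod 7 = 2 (0 = Monday), the day is Wednesday.

Wednesday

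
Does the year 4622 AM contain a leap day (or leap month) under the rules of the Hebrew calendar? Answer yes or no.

no

Hebrew year 4622 is year 5 of its 19-year Metonic cycle; leap years are at positions 3, 6, 8, 11, 14, 17, 19, so it is a common year (12 months).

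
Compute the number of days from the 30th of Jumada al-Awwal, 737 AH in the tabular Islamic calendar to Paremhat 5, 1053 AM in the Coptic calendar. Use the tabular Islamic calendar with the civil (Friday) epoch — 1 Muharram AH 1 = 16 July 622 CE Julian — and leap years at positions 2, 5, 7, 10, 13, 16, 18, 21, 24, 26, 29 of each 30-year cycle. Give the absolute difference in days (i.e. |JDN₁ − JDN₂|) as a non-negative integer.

JDN of the first date = 2209401.
JDN of the second date = 2209457.
|2209457 − 2209401| = 56.

56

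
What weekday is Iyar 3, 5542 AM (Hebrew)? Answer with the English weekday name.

Wednesday

This is JDN 2372029 (17 April 1782 Gregorian).
JDN 2372029 mod 7 = 2, and JDN 0 was a Monday, so this is a Wednesday.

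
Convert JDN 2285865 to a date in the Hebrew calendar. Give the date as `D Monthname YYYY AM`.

10 Sivan 5306 AM

The proleptic Gregorian equivalent of JDN 2285865 is 21 May 1546.
In the Hebrew calendar that day is 10 Sivan 5306 AM.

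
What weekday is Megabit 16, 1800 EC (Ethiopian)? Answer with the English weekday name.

Thursday

Equivalently 24 March 1808 Gregorian, JDN 2381501.
2381501 ≡ 3 (mod 7); counting from Monday = 0 gives Thursday.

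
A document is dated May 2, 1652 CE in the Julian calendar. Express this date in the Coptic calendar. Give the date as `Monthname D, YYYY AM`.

Both dates share Julian Day Number 2324573; in the Coptic calendar that is 7 Pashons 1368 AM.

Pashons 7, 1368 AM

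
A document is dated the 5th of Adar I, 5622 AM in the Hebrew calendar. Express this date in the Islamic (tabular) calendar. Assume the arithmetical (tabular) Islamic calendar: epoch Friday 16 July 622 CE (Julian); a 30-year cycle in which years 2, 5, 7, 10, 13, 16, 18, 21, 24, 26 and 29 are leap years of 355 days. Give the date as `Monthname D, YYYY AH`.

Sha'ban 5, 1278 AH

The source date corresponds to 5 February 1862 in the Gregorian calendar (JDN 2401177).
That day falls on 5 Sha'ban 1278 AH in the tabular Islamic calendar.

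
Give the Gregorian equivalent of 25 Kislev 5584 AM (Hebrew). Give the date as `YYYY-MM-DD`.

Julian Day Number of the source date = 2387228.
Converting JDN 2387228 to the Gregorian calendar gives 28 November 1823 CE.

1823-11-28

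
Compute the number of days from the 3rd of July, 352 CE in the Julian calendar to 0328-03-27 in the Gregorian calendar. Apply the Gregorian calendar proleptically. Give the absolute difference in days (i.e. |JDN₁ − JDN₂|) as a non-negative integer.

8865

First date → JDN 1849810; second date → JDN 1840945.
The interval is |1849810 − 1840945| = 8865 days.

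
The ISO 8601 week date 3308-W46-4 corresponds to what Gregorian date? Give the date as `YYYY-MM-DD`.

ISO week 1 of 3308 is the week containing the first Thursday of 3308.
Week 46, day 4 (Thursday) lands on 3308-11-15.

3308-11-15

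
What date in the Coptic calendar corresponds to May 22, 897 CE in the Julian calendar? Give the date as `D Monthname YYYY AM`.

Julian Day Number of the source date = 2048829.
Converting JDN 2048829 to the Coptic calendar gives 27 Pashons 613 AM.

27 Pashons 613 AM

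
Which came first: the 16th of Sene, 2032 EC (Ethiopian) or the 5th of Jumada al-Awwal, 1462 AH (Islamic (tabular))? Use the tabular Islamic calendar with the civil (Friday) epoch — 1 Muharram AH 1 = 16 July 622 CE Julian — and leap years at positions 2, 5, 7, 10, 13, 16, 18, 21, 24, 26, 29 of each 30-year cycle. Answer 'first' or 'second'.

The two dates have Julian Day Numbers 2466329 and 2466292 respectively.
Since 2466292 < 2466329, the second date comes first.

second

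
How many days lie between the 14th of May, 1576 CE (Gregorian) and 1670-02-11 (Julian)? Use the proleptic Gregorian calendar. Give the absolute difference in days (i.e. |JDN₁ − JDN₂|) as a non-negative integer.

34251

JDN of the first date = 2296816.
JDN of the second date = 2331067.
|2331067 − 2296816| = 34251.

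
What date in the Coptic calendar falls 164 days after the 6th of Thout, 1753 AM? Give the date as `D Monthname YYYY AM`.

20 Meshir 1753 AM

Counting 164 days forward from JDN 2464953 reaches JDN 2465117, which is 20 Meshir 1753 AM.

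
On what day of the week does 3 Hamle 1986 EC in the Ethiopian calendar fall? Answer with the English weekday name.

In the Gregorian calendar this is 10 July 1994 (JDN 2449544).
Since JDN mod 7 = 6 (0 = Monday), the day is Sunday.

Sunday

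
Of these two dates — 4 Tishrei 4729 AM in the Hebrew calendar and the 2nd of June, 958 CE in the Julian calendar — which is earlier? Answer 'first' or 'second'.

The two dates have Julian Day Numbers 2074862 and 2071120 respectively.
Since 2071120 < 2074862, the second date comes first.

second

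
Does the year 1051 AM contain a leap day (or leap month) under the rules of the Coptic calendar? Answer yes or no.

1051 mod 4 = 3; in the Coptic calendar a year is leap when year mod 4 = 3, so it is a leap year.

yes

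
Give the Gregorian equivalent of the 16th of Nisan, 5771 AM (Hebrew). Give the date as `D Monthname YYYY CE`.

20 April 2011 CE

Julian Day Number of the source date = 2455672.
Converting JDN 2455672 to the Gregorian calendar gives 20 April 2011 CE.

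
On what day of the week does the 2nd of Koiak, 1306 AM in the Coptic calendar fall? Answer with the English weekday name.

In the Gregorian calendar this is 8 December 1589 (JDN 2301772).
Since JDN mod 7 = 4 (0 = Monday), the day is Friday.

Friday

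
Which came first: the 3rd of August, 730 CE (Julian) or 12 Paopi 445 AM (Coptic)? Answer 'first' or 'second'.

second

Converting both to JDN: 1987905 vs 1987242; the smaller is the second.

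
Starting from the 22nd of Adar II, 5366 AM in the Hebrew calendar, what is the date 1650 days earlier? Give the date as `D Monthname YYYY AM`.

26 Elul 5361 AM

The starting date is JDN 2307729; 2307729 − 1650 = 2306079.
JDN 2306079 corresponds to 26 Elul 5361 AM.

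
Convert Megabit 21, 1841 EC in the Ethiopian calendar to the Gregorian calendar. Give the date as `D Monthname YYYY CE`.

Both dates share Julian Day Number 2396481; in the Gregorian calendar that is 29 March 1849 CE.

29 March 1849 CE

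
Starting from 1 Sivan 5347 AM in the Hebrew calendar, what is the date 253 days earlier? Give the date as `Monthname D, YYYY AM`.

Tishrei 15, 5347 AM

The starting date is JDN 2300857; 2300857 − 253 = 2300604.
JDN 2300604 corresponds to Tishrei 15, 5347 AM.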